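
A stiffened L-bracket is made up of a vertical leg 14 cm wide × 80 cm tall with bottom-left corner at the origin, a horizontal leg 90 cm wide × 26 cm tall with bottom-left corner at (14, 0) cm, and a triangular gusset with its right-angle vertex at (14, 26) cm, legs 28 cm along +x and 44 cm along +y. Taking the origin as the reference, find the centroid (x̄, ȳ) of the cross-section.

x̄ = 39.32 cm, ȳ = 24.60 cm

vertical leg: A = 14 × 80 = 1120.00, centroid at (7.00, 40.00).
horizontal leg: A = 90 × 26 = 2340.00, centroid at (59.00, 13.00).
gusset: A = ½·28·44 = 616.00, centroid at (23.33, 40.67).
ΣA = 4076.00 cm², ΣAx̄ = 160273.33 cm³, ΣAȳ = 100270.67 cm³.
x̄ = 160273.33/4076.00 = 39.32 cm; ȳ = 100270.67/4076.00 = 24.60 cm.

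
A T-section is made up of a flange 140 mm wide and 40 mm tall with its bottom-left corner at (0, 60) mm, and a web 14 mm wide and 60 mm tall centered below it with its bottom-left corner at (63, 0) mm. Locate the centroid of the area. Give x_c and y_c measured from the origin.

web: A = 14 × 60 = 840.00, centroid at (70.00, 30.00).
flange: A = 140 × 40 = 5600.00, centroid at (70.00, 80.00).
ΣA = 6440.00 mm²
ΣAx_c = (840.00)(70.00) + (5600.00)(70.00) = 450800.00 mm³
ΣAy_c = (840.00)(30.00) + (5600.00)(80.00) = 473200.00 mm³
x_c = 450800.00 / 6440.00 = 70.00 mm
y_c = 473200.00 / 6440.00 = 73.48 mm

x_c = 70.00 mm, y_c = 73.48 mm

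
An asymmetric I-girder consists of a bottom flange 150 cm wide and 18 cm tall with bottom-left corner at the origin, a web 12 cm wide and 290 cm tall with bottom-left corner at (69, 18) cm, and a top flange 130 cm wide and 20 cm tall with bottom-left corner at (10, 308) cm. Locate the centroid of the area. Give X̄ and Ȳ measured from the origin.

X̄ = 75.00 cm, Ȳ = 161.54 cm

bottom flange: A = 150 × 18 = 2700.00, centroid at (75.00, 9.00).
web: A = 12 × 290 = 3480.00, centroid at (75.00, 163.00).
top flange: A = 130 × 20 = 2600.00, centroid at (75.00, 318.00).
ΣA = 8780.00 cm², ΣAX̄ = 658500.00 cm³, ΣAȲ = 1418340.00 cm³.
X̄ = 658500.00/8780.00 = 75.00 cm; Ȳ = 1418340.00/8780.00 = 161.54 cm.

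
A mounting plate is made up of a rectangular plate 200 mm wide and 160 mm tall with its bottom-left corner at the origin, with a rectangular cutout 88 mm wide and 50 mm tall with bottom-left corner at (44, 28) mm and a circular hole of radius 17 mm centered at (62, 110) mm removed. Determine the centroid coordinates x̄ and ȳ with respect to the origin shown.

Part | A | x̄ᵢ | ȳᵢ | A·x̄ᵢ | A·ȳᵢ
plate | 32000.00 | 100.00 | 80.00 | 3200000.00 | 2560000.00
hole 1 | -4400.00 | 88.00 | 53.00 | -387200.00 | -233200.00
hole 2 | -907.92 | 62.00 | 110.00 | -56291.06 | -99871.23
Σ | 26692.08 |  |  | 2756508.94 | 2226928.77
x̄ = 2756508.94 / 26692.08 = 103.27 mm
ȳ = 2226928.77 / 26692.08 = 83.43 mm

x̄ = 103.27 mm, ȳ = 83.43 mm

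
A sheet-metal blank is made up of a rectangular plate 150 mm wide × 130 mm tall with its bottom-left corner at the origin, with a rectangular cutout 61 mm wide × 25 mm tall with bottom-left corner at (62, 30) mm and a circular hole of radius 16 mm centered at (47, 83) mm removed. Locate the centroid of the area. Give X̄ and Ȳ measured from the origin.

plate: A = 150 × 130 = 19500.00, centroid at (75.00, 65.00).
hole 1: A = −(61 × 25) = -1525.00, centroid at (92.50, 42.50).
hole 2: A = −π·16² = -804.25, centroid at (47.00, 83.00).
ΣA = 17170.75 mm², ΣAX̄ = 1283637.86 mm³, ΣAȲ = 1135934.94 mm³.
X̄ = 1283637.86/17170.75 = 74.76 mm; Ȳ = 1135934.94/17170.75 = 66.16 mm.

X̄ = 74.76 mm, Ȳ = 66.16 mm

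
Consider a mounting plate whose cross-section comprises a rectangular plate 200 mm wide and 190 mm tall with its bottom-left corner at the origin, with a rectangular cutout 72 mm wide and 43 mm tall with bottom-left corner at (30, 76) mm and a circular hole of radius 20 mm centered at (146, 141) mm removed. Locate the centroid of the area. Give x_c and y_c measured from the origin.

plate: A = 200 × 190 = 38000.00, centroid at (100.00, 95.00).
hole 1: A = −(72 × 43) = -3096.00, centroid at (66.00, 97.50).
hole 2: A = −π·20² = -1256.64, centroid at (146.00, 141.00).
ΣA = 33647.36 mm²
ΣAx_c = (38000.00)(100.00) + (-3096.00)(66.00) + (-1256.64)(146.00) = 3412194.99 mm³
ΣAy_c = (38000.00)(95.00) + (-3096.00)(97.50) + (-1256.64)(141.00) = 3130954.17 mm³
x_c = 3412194.99 / 33647.36 = 101.41 mm
y_c = 3130954.17 / 33647.36 = 93.05 mm

x_c = 101.41 mm, y_c = 93.05 mm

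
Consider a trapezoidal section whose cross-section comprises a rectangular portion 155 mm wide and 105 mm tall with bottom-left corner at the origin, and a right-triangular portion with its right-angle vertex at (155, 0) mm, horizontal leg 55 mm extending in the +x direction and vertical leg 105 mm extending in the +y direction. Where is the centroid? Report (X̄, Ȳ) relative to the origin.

Part | A | x̄ᵢ | ȳᵢ | A·x̄ᵢ | A·ȳᵢ
rectangular portion | 16275.00 | 77.50 | 52.50 | 1261312.50 | 854437.50
triangular portion | 2887.50 | 173.33 | 35.00 | 500500.00 | 101062.50
Σ | 19162.50 |  |  | 1761812.50 | 955500.00
X̄ = 1761812.50 / 19162.50 = 91.94 mm
Ȳ = 955500.00 / 19162.50 = 49.86 mm

X̄ = 91.94 mm, Ȳ = 49.86 mm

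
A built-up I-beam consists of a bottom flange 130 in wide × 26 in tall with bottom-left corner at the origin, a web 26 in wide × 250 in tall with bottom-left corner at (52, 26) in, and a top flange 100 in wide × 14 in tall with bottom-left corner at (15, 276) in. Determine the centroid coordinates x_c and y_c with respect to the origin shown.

Part | A | x̄ᵢ | ȳᵢ | A·x̄ᵢ | A·ȳᵢ
bottom flange | 3380.00 | 65.00 | 13.00 | 219700.00 | 43940.00
web | 6500.00 | 65.00 | 151.00 | 422500.00 | 981500.00
top flange | 1400.00 | 65.00 | 283.00 | 91000.00 | 396200.00
Σ | 11280.00 |  |  | 733200.00 | 1421640.00
x_c = 733200.00 / 11280.00 = 65.00 in
y_c = 1421640.00 / 11280.00 = 126.03 in

x_c = 65.00 in, y_c = 126.03 in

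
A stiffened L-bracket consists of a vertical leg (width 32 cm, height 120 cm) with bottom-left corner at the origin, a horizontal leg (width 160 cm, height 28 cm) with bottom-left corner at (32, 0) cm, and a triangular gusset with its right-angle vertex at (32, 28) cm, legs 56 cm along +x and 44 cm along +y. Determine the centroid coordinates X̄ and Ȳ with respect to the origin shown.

X̄ = 65.50 cm, Ȳ = 36.19 cm

vertical leg: A = 32 × 120 = 3840.00, centroid at (16.00, 60.00).
horizontal leg: A = 160 × 28 = 4480.00, centroid at (112.00, 14.00).
gusset: A = ½·56·44 = 1232.00, centroid at (50.67, 42.67).
ΣA = 9552.00 cm²
ΣAX̄ = (3840.00)(16.00) + (4480.00)(112.00) + (1232.00)(50.67) = 625621.33 cm³
ΣAȲ = (3840.00)(60.00) + (4480.00)(14.00) + (1232.00)(42.67) = 345685.33 cm³
X̄ = 625621.33 / 9552.00 = 65.50 cm
Ȳ = 345685.33 / 9552.00 = 36.19 cm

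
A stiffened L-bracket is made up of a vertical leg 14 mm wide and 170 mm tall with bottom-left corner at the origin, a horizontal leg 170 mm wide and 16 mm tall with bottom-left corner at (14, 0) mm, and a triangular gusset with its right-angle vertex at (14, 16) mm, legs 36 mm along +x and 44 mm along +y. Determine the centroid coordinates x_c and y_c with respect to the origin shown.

vertical leg: A = 14 × 170 = 2380.00, centroid at (7.00, 85.00).
horizontal leg: A = 170 × 16 = 2720.00, centroid at (99.00, 8.00).
gusset: A = ½·36·44 = 792.00, centroid at (26.00, 30.67).
ΣA = 5892.00 mm², ΣAx_c = 306532.00 mm³, ΣAy_c = 248348.00 mm³.
x_c = 306532.00/5892.00 = 52.03 mm; y_c = 248348.00/5892.00 = 42.15 mm.

x_c = 52.03 mm, y_c = 42.15 mm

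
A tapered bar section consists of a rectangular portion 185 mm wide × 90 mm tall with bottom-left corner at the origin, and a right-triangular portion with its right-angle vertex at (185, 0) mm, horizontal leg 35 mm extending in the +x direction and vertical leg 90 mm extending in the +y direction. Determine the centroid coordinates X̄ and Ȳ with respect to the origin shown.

rectangular portion: A = 185 × 90 = 16650.00, centroid at (92.50, 45.00).
triangular portion: A = ½·35·90 = 1575.00, centroid at (196.67, 30.00).
ΣA = 18225.00 mm², ΣAX̄ = 1849875.00 mm³, ΣAȲ = 796500.00 mm³.
X̄ = 1849875.00/18225.00 = 101.50 mm; Ȳ = 796500.00/18225.00 = 43.70 mm.

X̄ = 101.50 mm, Ȳ = 43.70 mm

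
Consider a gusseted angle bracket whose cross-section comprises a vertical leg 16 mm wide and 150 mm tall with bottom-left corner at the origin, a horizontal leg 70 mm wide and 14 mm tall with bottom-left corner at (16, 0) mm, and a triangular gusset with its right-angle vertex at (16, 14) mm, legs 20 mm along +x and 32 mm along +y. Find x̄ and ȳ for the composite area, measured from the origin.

vertical leg: A = 16 × 150 = 2400.00, centroid at (8.00, 75.00).
horizontal leg: A = 70 × 14 = 980.00, centroid at (51.00, 7.00).
gusset: A = ½·20·32 = 320.00, centroid at (22.67, 24.67).
ΣA = 3700.00 mm², ΣAx̄ = 76433.33 mm³, ΣAȳ = 194753.33 mm³.
x̄ = 76433.33/3700.00 = 20.66 mm; ȳ = 194753.33/3700.00 = 52.64 mm.

x̄ = 20.66 mm, ȳ = 52.64 mm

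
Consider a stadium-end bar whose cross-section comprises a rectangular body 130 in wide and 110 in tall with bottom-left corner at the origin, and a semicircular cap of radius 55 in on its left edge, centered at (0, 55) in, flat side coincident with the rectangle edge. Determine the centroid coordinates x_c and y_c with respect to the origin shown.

x_c = 42.97 in, y_c = 55.00 in

rectangular body: A = 130 × 110 = 14300.00, centroid at (65.00, 55.00).
semicircular end: A = ½π·55² = 4751.66, centroid at (-23.34, 55.00).
ΣA = 19051.66 in², ΣAx_c = 818583.33 in³, ΣAy_c = 1047841.24 in³.
x_c = 818583.33/19051.66 = 42.97 in; y_c = 1047841.24/19051.66 = 55.00 in.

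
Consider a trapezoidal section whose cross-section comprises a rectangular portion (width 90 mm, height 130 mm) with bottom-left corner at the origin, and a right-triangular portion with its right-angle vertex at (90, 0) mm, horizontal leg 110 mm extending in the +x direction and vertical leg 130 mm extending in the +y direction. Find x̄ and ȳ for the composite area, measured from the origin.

rectangular portion: A = 90 × 130 = 11700.00, centroid at (45.00, 65.00).
triangular portion: A = ½·110·130 = 7150.00, centroid at (126.67, 43.33).
ΣA = 18850.00 mm²
ΣAx̄ = (11700.00)(45.00) + (7150.00)(126.67) = 1432166.67 mm³
ΣAȳ = (11700.00)(65.00) + (7150.00)(43.33) = 1070333.33 mm³
x̄ = 1432166.67 / 18850.00 = 75.98 mm
ȳ = 1070333.33 / 18850.00 = 56.78 mm

x̄ = 75.98 mm, ȳ = 56.78 mm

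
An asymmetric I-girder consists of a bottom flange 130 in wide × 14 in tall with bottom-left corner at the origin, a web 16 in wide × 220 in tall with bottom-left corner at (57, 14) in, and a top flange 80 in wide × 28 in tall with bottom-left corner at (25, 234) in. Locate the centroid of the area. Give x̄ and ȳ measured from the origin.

x̄ = 65.00 in, ȳ = 132.55 in

Part | A | x̄ᵢ | ȳᵢ | A·x̄ᵢ | A·ȳᵢ
bottom flange | 1820.00 | 65.00 | 7.00 | 118300.00 | 12740.00
web | 3520.00 | 65.00 | 124.00 | 228800.00 | 436480.00
top flange | 2240.00 | 65.00 | 248.00 | 145600.00 | 555520.00
Σ | 7580.00 |  |  | 492700.00 | 1004740.00
x̄ = 492700.00 / 7580.00 = 65.00 in
ȳ = 1004740.00 / 7580.00 = 132.55 in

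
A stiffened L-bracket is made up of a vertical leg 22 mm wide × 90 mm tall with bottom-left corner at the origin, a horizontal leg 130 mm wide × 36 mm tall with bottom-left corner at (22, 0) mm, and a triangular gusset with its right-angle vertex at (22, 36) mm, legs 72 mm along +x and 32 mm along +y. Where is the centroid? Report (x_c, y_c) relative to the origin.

x_c = 61.69 mm, y_c = 29.07 mm

Part | A | x̄ᵢ | ȳᵢ | A·x̄ᵢ | A·ȳᵢ
vertical leg | 1980.00 | 11.00 | 45.00 | 21780.00 | 89100.00
horizontal leg | 4680.00 | 87.00 | 18.00 | 407160.00 | 84240.00
gusset | 1152.00 | 46.00 | 46.67 | 52992.00 | 53760.00
Σ | 7812.00 |  |  | 481932.00 | 227100.00
x_c = 481932.00 / 7812.00 = 61.69 mm
y_c = 227100.00 / 7812.00 = 29.07 mm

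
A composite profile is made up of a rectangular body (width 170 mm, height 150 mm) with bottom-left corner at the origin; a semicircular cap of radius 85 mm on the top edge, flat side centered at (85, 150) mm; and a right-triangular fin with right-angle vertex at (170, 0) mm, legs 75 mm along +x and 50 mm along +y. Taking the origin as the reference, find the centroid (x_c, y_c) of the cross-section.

x_c = 90.33 mm, y_c = 104.73 mm

rectangular body: A = 170 × 150 = 25500.00, centroid at (85.00, 75.00).
semicircular top: A = ½π·85² = 11349.00, centroid at (85.00, 186.08).
triangular fin: A = ½·75·50 = 1875.00, centroid at (195.00, 16.67).
ΣA = 38724.00 mm²
ΣAx_c = (25500.00)(85.00) + (11349.00)(85.00) + (1875.00)(195.00) = 3497790.29 mm³
ΣAy_c = (25500.00)(75.00) + (11349.00)(186.08) + (1875.00)(16.67) = 4055517.19 mm³
x_c = 3497790.29 / 38724.00 = 90.33 mm
y_c = 4055517.19 / 38724.00 = 104.73 mm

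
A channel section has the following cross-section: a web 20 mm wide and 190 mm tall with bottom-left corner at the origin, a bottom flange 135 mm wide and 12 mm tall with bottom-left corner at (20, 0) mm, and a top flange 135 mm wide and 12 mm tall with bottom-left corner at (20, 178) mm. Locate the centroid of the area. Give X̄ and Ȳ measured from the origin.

web: A = 20 × 190 = 3800.00, centroid at (10.00, 95.00).
bottom flange: A = 135 × 12 = 1620.00, centroid at (87.50, 6.00).
top flange: A = 135 × 12 = 1620.00, centroid at (87.50, 184.00).
ΣA = 7040.00 mm², ΣAX̄ = 321500.00 mm³, ΣAȲ = 668800.00 mm³.
X̄ = 321500.00/7040.00 = 45.67 mm; Ȳ = 668800.00/7040.00 = 95.00 mm.

X̄ = 45.67 mm, Ȳ = 95.00 mm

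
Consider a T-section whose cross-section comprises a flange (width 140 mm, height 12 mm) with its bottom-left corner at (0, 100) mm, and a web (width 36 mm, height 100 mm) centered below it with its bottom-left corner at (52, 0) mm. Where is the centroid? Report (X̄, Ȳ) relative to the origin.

web: A = 36 × 100 = 3600.00, centroid at (70.00, 50.00).
flange: A = 140 × 12 = 1680.00, centroid at (70.00, 106.00).
ΣA = 5280.00 mm², ΣAX̄ = 369600.00 mm³, ΣAȲ = 358080.00 mm³.
X̄ = 369600.00/5280.00 = 70.00 mm; Ȳ = 358080.00/5280.00 = 67.82 mm.

X̄ = 70.00 mm, Ȳ = 67.82 mm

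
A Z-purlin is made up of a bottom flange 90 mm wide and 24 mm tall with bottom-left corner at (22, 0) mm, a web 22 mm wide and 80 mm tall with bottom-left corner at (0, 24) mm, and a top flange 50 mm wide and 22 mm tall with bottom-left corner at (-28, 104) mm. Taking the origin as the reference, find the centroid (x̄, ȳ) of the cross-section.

Part | A | x̄ᵢ | ȳᵢ | A·x̄ᵢ | A·ȳᵢ
bottom flange | 2160.00 | 67.00 | 12.00 | 144720.00 | 25920.00
web | 1760.00 | 11.00 | 64.00 | 19360.00 | 112640.00
top flange | 1100.00 | -3.00 | 115.00 | -3300.00 | 126500.00
Σ | 5020.00 |  |  | 160780.00 | 265060.00
x̄ = 160780.00 / 5020.00 = 32.03 mm
ȳ = 265060.00 / 5020.00 = 52.80 mm

x̄ = 32.03 mm, ȳ = 52.80 mm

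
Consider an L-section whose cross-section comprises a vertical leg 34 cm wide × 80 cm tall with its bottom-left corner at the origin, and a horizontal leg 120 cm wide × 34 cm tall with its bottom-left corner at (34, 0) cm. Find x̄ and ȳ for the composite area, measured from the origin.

x̄ = 63.20 cm, ȳ = 26.20 cm

vertical leg: A = 34 × 80 = 2720.00, centroid at (17.00, 40.00).
horizontal leg: A = 120 × 34 = 4080.00, centroid at (94.00, 17.00).
ΣA = 6800.00 cm²
ΣAx̄ = (2720.00)(17.00) + (4080.00)(94.00) = 429760.00 cm³
ΣAȳ = (2720.00)(40.00) + (4080.00)(17.00) = 178160.00 cm³
x̄ = 429760.00 / 6800.00 = 63.20 cm
ȳ = 178160.00 / 6800.00 = 26.20 cm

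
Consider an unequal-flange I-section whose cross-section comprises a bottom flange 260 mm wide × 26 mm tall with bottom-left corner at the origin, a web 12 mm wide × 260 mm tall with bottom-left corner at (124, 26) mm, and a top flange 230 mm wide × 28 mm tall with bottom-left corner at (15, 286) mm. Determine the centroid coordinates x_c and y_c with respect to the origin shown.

x_c = 130.00 mm, y_c = 153.59 mm

bottom flange: A = 260 × 26 = 6760.00, centroid at (130.00, 13.00).
web: A = 12 × 260 = 3120.00, centroid at (130.00, 156.00).
top flange: A = 230 × 28 = 6440.00, centroid at (130.00, 300.00).
ΣA = 16320.00 mm², ΣAx_c = 2121600.00 mm³, ΣAy_c = 2506600.00 mm³.
x_c = 2121600.00/16320.00 = 130.00 mm; y_c = 2506600.00/16320.00 = 153.59 mm.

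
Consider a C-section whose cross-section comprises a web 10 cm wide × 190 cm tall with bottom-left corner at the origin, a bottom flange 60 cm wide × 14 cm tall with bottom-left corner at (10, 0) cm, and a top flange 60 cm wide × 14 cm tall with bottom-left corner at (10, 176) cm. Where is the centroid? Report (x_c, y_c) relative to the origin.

Part | A | x̄ᵢ | ȳᵢ | A·x̄ᵢ | A·ȳᵢ
web | 1900.00 | 5.00 | 95.00 | 9500.00 | 180500.00
bottom flange | 840.00 | 40.00 | 7.00 | 33600.00 | 5880.00
top flange | 840.00 | 40.00 | 183.00 | 33600.00 | 153720.00
Σ | 3580.00 |  |  | 76700.00 | 340100.00
x_c = 76700.00 / 3580.00 = 21.42 cm
y_c = 340100.00 / 3580.00 = 95.00 cm

x_c = 21.42 cm, y_c = 95.00 cm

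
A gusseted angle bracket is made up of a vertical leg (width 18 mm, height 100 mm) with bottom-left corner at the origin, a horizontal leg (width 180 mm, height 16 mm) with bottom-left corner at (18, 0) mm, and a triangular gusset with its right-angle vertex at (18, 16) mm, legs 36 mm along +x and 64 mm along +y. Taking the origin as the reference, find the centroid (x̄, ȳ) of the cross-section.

vertical leg: A = 18 × 100 = 1800.00, centroid at (9.00, 50.00).
horizontal leg: A = 180 × 16 = 2880.00, centroid at (108.00, 8.00).
gusset: A = ½·36·64 = 1152.00, centroid at (30.00, 37.33).
ΣA = 5832.00 mm²
ΣAx̄ = (1800.00)(9.00) + (2880.00)(108.00) + (1152.00)(30.00) = 361800.00 mm³
ΣAȳ = (1800.00)(50.00) + (2880.00)(8.00) + (1152.00)(37.33) = 156048.00 mm³
x̄ = 361800.00 / 5832.00 = 62.04 mm
ȳ = 156048.00 / 5832.00 = 26.76 mm

x̄ = 62.04 mm, ȳ = 26.76 mm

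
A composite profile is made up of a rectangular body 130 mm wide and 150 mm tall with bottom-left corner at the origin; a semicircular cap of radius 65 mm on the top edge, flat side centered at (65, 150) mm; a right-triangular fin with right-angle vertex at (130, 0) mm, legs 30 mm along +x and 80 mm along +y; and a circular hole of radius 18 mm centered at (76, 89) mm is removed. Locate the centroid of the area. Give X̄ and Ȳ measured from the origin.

Part | A | x̄ᵢ | ȳᵢ | A·x̄ᵢ | A·ȳᵢ
rectangular body | 19500.00 | 65.00 | 75.00 | 1267500.00 | 1462500.00
semicircular top | 6636.61 | 65.00 | 177.59 | 431379.94 | 1178575.51
triangular fin | 1200.00 | 140.00 | 26.67 | 168000.00 | 32000.00
hole | -1017.88 | 76.00 | 89.00 | -77358.58 | -90590.97
Σ | 26318.74 |  |  | 1789521.36 | 2582484.54
X̄ = 1789521.36 / 26318.74 = 67.99 mm
Ȳ = 2582484.54 / 26318.74 = 98.12 mm

X̄ = 67.99 mm, Ȳ = 98.12 mm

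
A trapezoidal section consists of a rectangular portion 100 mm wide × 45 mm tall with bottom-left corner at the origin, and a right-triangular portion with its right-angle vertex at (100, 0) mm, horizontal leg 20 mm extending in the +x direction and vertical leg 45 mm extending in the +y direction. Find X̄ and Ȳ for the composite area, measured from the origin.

Part | A | x̄ᵢ | ȳᵢ | A·x̄ᵢ | A·ȳᵢ
rectangular portion | 4500.00 | 50.00 | 22.50 | 225000.00 | 101250.00
triangular portion | 450.00 | 106.67 | 15.00 | 48000.00 | 6750.00
Σ | 4950.00 |  |  | 273000.00 | 108000.00
X̄ = 273000.00 / 4950.00 = 55.15 mm
Ȳ = 108000.00 / 4950.00 = 21.82 mm

X̄ = 55.15 mm, Ȳ = 21.82 mm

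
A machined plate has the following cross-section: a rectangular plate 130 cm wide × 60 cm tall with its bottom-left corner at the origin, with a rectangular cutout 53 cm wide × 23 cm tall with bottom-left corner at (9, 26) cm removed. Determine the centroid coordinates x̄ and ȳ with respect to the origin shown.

plate: A = 130 × 60 = 7800.00, centroid at (65.00, 30.00).
hole: A = −(53 × 23) = -1219.00, centroid at (35.50, 37.50).
ΣA = 6581.00 cm², ΣAx̄ = 463725.50 cm³, ΣAȳ = 188287.50 cm³.
x̄ = 463725.50/6581.00 = 70.46 cm; ȳ = 188287.50/6581.00 = 28.61 cm.

x̄ = 70.46 cm, ȳ = 28.61 cm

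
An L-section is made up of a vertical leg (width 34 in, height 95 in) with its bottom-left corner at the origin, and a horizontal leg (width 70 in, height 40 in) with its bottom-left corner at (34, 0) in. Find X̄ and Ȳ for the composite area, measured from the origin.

X̄ = 41.15 in, Ȳ = 34.73 in

Part | A | x̄ᵢ | ȳᵢ | A·x̄ᵢ | A·ȳᵢ
vertical leg | 3230.00 | 17.00 | 47.50 | 54910.00 | 153425.00
horizontal leg | 2800.00 | 69.00 | 20.00 | 193200.00 | 56000.00
Σ | 6030.00 |  |  | 248110.00 | 209425.00
X̄ = 248110.00 / 6030.00 = 41.15 in
Ȳ = 209425.00 / 6030.00 = 34.73 in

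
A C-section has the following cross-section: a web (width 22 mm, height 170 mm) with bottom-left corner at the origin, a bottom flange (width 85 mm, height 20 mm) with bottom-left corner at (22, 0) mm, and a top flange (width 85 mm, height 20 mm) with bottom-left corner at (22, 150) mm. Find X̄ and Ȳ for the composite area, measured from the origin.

web: A = 22 × 170 = 3740.00, centroid at (11.00, 85.00).
bottom flange: A = 85 × 20 = 1700.00, centroid at (64.50, 10.00).
top flange: A = 85 × 20 = 1700.00, centroid at (64.50, 160.00).
ΣA = 7140.00 mm²
ΣAX̄ = (3740.00)(11.00) + (1700.00)(64.50) + (1700.00)(64.50) = 260440.00 mm³
ΣAȲ = (3740.00)(85.00) + (1700.00)(10.00) + (1700.00)(160.00) = 606900.00 mm³
X̄ = 260440.00 / 7140.00 = 36.48 mm
Ȳ = 606900.00 / 7140.00 = 85.00 mm

X̄ = 36.48 mm, Ȳ = 85.00 mm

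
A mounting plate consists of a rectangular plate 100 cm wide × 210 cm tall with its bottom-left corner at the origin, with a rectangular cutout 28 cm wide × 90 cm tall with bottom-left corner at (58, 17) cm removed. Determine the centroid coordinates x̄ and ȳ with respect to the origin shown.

x̄ = 47.00 cm, ȳ = 110.86 cm

plate: A = 100 × 210 = 21000.00, centroid at (50.00, 105.00).
hole: A = −(28 × 90) = -2520.00, centroid at (72.00, 62.00).
ΣA = 18480.00 cm²
ΣAx̄ = (21000.00)(50.00) + (-2520.00)(72.00) = 868560.00 cm³
ΣAȳ = (21000.00)(105.00) + (-2520.00)(62.00) = 2048760.00 cm³
x̄ = 868560.00 / 18480.00 = 47.00 cm
ȳ = 2048760.00 / 18480.00 = 110.86 cm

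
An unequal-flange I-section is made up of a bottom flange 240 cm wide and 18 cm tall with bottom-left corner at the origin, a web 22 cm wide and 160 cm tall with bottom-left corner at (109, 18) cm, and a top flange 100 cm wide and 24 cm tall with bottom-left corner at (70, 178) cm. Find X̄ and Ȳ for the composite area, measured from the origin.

X̄ = 120.00 cm, Ȳ = 82.02 cm

bottom flange: A = 240 × 18 = 4320.00, centroid at (120.00, 9.00).
web: A = 22 × 160 = 3520.00, centroid at (120.00, 98.00).
top flange: A = 100 × 24 = 2400.00, centroid at (120.00, 190.00).
ΣA = 10240.00 cm²
ΣAX̄ = (4320.00)(120.00) + (3520.00)(120.00) + (2400.00)(120.00) = 1228800.00 cm³
ΣAȲ = (4320.00)(9.00) + (3520.00)(98.00) + (2400.00)(190.00) = 839840.00 cm³
X̄ = 1228800.00 / 10240.00 = 120.00 cm
Ȳ = 839840.00 / 10240.00 = 82.02 cm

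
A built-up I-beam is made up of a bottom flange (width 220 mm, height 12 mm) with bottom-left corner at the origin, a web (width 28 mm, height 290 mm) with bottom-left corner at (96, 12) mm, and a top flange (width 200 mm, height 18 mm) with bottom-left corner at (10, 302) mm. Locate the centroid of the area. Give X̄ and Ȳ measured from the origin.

X̄ = 110.00 mm, Ȳ = 167.85 mm

Part | A | x̄ᵢ | ȳᵢ | A·x̄ᵢ | A·ȳᵢ
bottom flange | 2640.00 | 110.00 | 6.00 | 290400.00 | 15840.00
web | 8120.00 | 110.00 | 157.00 | 893200.00 | 1274840.00
top flange | 3600.00 | 110.00 | 311.00 | 396000.00 | 1119600.00
Σ | 14360.00 |  |  | 1579600.00 | 2410280.00
X̄ = 1579600.00 / 14360.00 = 110.00 mm
Ȳ = 2410280.00 / 14360.00 = 167.85 mm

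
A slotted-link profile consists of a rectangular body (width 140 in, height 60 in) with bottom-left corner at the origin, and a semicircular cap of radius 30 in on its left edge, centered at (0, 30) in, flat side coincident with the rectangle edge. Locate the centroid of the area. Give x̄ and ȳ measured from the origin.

rectangular body: A = 140 × 60 = 8400.00, centroid at (70.00, 30.00).
semicircular end: A = ½π·30² = 1413.72, centroid at (-12.73, 30.00).
ΣA = 9813.72 in², ΣAx̄ = 570000.00 in³, ΣAȳ = 294411.50 in³.
x̄ = 570000.00/9813.72 = 58.08 in; ȳ = 294411.50/9813.72 = 30.00 in.

x̄ = 58.08 in, ȳ = 30.00 in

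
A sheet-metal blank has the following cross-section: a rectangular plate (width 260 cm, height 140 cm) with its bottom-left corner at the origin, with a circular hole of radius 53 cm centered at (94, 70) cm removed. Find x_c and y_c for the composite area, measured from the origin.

x_c = 141.52 cm, y_c = 70.00 cm

plate: A = 260 × 140 = 36400.00, centroid at (130.00, 70.00).
hole: A = −π·53² = -8824.73, centroid at (94.00, 70.00).
ΣA = 27575.27 cm²
ΣAx_c = (36400.00)(130.00) + (-8824.73)(94.00) = 3902475.03 cm³
ΣAy_c = (36400.00)(70.00) + (-8824.73)(70.00) = 1930268.64 cm³
x_c = 3902475.03 / 27575.27 = 141.52 cm
y_c = 1930268.64 / 27575.27 = 70.00 cm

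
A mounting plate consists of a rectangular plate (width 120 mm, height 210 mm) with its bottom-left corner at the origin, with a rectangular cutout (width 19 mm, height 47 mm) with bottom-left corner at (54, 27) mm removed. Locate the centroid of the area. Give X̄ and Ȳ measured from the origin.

Part | A | x̄ᵢ | ȳᵢ | A·x̄ᵢ | A·ȳᵢ
plate | 25200.00 | 60.00 | 105.00 | 1512000.00 | 2646000.00
hole | -893.00 | 63.50 | 50.50 | -56705.50 | -45096.50
Σ | 24307.00 |  |  | 1455294.50 | 2600903.50
X̄ = 1455294.50 / 24307.00 = 59.87 mm
Ȳ = 2600903.50 / 24307.00 = 107.00 mm

X̄ = 59.87 mm, Ȳ = 107.00 mm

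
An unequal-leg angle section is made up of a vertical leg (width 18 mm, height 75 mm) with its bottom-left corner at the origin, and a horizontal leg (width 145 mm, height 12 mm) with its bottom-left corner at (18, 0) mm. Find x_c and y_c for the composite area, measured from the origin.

x_c = 54.89 mm, y_c = 19.76 mm

vertical leg: A = 18 × 75 = 1350.00, centroid at (9.00, 37.50).
horizontal leg: A = 145 × 12 = 1740.00, centroid at (90.50, 6.00).
ΣA = 3090.00 mm²
ΣAx_c = (1350.00)(9.00) + (1740.00)(90.50) = 169620.00 mm³
ΣAy_c = (1350.00)(37.50) + (1740.00)(6.00) = 61065.00 mm³
x_c = 169620.00 / 3090.00 = 54.89 mm
y_c = 61065.00 / 3090.00 = 19.76 mm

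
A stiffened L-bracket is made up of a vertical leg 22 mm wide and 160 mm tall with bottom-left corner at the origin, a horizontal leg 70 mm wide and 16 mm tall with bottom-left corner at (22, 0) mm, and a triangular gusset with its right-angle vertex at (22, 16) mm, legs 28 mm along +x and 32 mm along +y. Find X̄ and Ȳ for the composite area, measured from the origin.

vertical leg: A = 22 × 160 = 3520.00, centroid at (11.00, 80.00).
horizontal leg: A = 70 × 16 = 1120.00, centroid at (57.00, 8.00).
gusset: A = ½·28·32 = 448.00, centroid at (31.33, 26.67).
ΣA = 5088.00 mm²
ΣAX̄ = (3520.00)(11.00) + (1120.00)(57.00) + (448.00)(31.33) = 116597.33 mm³
ΣAȲ = (3520.00)(80.00) + (1120.00)(8.00) + (448.00)(26.67) = 302506.67 mm³
X̄ = 116597.33 / 5088.00 = 22.92 mm
Ȳ = 302506.67 / 5088.00 = 59.45 mm

X̄ = 22.92 mm, Ȳ = 59.45 mm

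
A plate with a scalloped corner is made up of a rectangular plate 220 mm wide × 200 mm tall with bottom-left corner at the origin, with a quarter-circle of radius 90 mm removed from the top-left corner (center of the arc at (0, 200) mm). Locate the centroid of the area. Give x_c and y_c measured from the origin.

x_c = 122.14 mm, y_c = 89.55 mm

plate: A = 220 × 200 = 44000.00, centroid at (110.00, 100.00).
removed quarter-circle: A = −¼π·90² = -6361.73, centroid at (38.20, 161.80).
ΣA = 37638.27 mm²
ΣAx_c = (44000.00)(110.00) + (-6361.73)(38.20) = 4597000.00 mm³
ΣAy_c = (44000.00)(100.00) + (-6361.73)(161.80) = 3370654.98 mm³
x_c = 4597000.00 / 37638.27 = 122.14 mm
y_c = 3370654.98 / 37638.27 = 89.55 mm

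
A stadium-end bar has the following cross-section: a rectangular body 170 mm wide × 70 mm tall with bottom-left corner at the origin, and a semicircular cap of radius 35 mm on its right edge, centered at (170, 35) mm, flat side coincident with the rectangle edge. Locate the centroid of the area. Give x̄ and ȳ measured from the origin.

rectangular body: A = 170 × 70 = 11900.00, centroid at (85.00, 35.00).
semicircular end: A = ½π·35² = 1924.23, centroid at (184.85, 35.00).
ΣA = 13824.23 mm², ΣAx̄ = 1367201.67 mm³, ΣAȳ = 483847.89 mm³.
x̄ = 1367201.67/13824.23 = 98.90 mm; ȳ = 483847.89/13824.23 = 35.00 mm.

x̄ = 98.90 mm, ȳ = 35.00 mm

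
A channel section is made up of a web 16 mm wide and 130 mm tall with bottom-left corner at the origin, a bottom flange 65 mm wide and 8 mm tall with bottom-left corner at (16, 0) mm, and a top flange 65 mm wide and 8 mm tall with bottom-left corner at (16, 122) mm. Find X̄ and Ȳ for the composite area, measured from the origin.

Part | A | x̄ᵢ | ȳᵢ | A·x̄ᵢ | A·ȳᵢ
web | 2080.00 | 8.00 | 65.00 | 16640.00 | 135200.00
bottom flange | 520.00 | 48.50 | 4.00 | 25220.00 | 2080.00
top flange | 520.00 | 48.50 | 126.00 | 25220.00 | 65520.00
Σ | 3120.00 |  |  | 67080.00 | 202800.00
X̄ = 67080.00 / 3120.00 = 21.50 mm
Ȳ = 202800.00 / 3120.00 = 65.00 mm

X̄ = 21.50 mm, Ȳ = 65.00 mm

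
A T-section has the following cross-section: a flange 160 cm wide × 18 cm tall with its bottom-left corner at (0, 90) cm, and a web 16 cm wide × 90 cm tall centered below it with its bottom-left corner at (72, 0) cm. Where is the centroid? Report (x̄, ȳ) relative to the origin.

web: A = 16 × 90 = 1440.00, centroid at (80.00, 45.00).
flange: A = 160 × 18 = 2880.00, centroid at (80.00, 99.00).
ΣA = 4320.00 cm², ΣAx̄ = 345600.00 cm³, ΣAȳ = 349920.00 cm³.
x̄ = 345600.00/4320.00 = 80.00 cm; ȳ = 349920.00/4320.00 = 81.00 cm.

x̄ = 80.00 cm, ȳ = 81.00 cm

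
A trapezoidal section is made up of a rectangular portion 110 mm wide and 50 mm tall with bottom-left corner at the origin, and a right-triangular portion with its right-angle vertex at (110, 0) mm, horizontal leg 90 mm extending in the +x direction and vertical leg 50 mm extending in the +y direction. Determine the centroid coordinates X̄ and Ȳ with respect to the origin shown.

X̄ = 79.68 mm, Ȳ = 22.58 mm

Part | A | x̄ᵢ | ȳᵢ | A·x̄ᵢ | A·ȳᵢ
rectangular portion | 5500.00 | 55.00 | 25.00 | 302500.00 | 137500.00
triangular portion | 2250.00 | 140.00 | 16.67 | 315000.00 | 37500.00
Σ | 7750.00 |  |  | 617500.00 | 175000.00
X̄ = 617500.00 / 7750.00 = 79.68 mm
Ȳ = 175000.00 / 7750.00 = 22.58 mm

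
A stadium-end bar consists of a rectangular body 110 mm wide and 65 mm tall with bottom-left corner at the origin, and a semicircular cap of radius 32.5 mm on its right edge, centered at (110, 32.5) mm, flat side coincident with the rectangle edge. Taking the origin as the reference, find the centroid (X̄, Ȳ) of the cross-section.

X̄ = 67.96 mm, Ȳ = 32.50 mm

rectangular body: A = 110 × 65 = 7150.00, centroid at (55.00, 32.50).
semicircular end: A = ½π·32.5² = 1659.15, centroid at (123.79, 32.50).
ΣA = 8809.15 mm², ΣAX̄ = 598642.31 mm³, ΣAȲ = 286297.49 mm³.
X̄ = 598642.31/8809.15 = 67.96 mm; Ȳ = 286297.49/8809.15 = 32.50 mm.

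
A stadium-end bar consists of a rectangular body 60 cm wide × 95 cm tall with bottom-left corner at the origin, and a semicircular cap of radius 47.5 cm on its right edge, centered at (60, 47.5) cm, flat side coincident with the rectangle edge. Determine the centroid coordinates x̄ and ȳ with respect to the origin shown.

x̄ = 49.23 cm, ȳ = 47.50 cm

Part | A | x̄ᵢ | ȳᵢ | A·x̄ᵢ | A·ȳᵢ
rectangular body | 5700.00 | 30.00 | 47.50 | 171000.00 | 270750.00
semicircular end | 3544.11 | 80.16 | 47.50 | 284094.47 | 168345.19
Σ | 9244.11 |  |  | 455094.47 | 439095.19
x̄ = 455094.47 / 9244.11 = 49.23 cm
ȳ = 439095.19 / 9244.11 = 47.50 cm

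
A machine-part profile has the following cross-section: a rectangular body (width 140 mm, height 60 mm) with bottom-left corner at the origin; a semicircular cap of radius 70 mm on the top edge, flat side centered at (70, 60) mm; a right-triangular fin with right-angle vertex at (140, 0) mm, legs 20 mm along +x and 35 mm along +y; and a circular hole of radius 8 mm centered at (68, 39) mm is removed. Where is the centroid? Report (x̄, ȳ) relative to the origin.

x̄ = 71.68 mm, ȳ = 57.78 mm

rectangular body: A = 140 × 60 = 8400.00, centroid at (70.00, 30.00).
semicircular top: A = ½π·70² = 7696.90, centroid at (70.00, 89.71).
triangular fin: A = ½·20·35 = 350.00, centroid at (146.67, 11.67).
hole: A = −π·8² = -201.06, centroid at (68.00, 39.00).
ΣA = 16245.84 mm², ΣAx̄ = 1164444.26 mm³, ΣAȳ = 938722.70 mm³.
x̄ = 1164444.26/16245.84 = 71.68 mm; ȳ = 938722.70/16245.84 = 57.78 mm.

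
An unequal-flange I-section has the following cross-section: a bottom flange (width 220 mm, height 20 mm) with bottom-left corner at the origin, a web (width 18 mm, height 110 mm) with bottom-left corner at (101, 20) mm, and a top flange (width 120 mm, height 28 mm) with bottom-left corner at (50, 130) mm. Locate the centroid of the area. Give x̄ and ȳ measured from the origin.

bottom flange: A = 220 × 20 = 4400.00, centroid at (110.00, 10.00).
web: A = 18 × 110 = 1980.00, centroid at (110.00, 75.00).
top flange: A = 120 × 28 = 3360.00, centroid at (110.00, 144.00).
ΣA = 9740.00 mm², ΣAx̄ = 1071400.00 mm³, ΣAȳ = 676340.00 mm³.
x̄ = 1071400.00/9740.00 = 110.00 mm; ȳ = 676340.00/9740.00 = 69.44 mm.

x̄ = 110.00 mm, ȳ = 69.44 mm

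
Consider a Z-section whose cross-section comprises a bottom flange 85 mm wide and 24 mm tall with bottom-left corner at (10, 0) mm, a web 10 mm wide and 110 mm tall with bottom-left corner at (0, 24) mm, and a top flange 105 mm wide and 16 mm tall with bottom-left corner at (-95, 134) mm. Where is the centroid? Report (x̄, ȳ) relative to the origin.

x̄ = 8.55 mm, ȳ = 72.60 mm

Part | A | x̄ᵢ | ȳᵢ | A·x̄ᵢ | A·ȳᵢ
bottom flange | 2040.00 | 52.50 | 12.00 | 107100.00 | 24480.00
web | 1100.00 | 5.00 | 79.00 | 5500.00 | 86900.00
top flange | 1680.00 | -42.50 | 142.00 | -71400.00 | 238560.00
Σ | 4820.00 |  |  | 41200.00 | 349940.00
x̄ = 41200.00 / 4820.00 = 8.55 mm
ȳ = 349940.00 / 4820.00 = 72.60 mm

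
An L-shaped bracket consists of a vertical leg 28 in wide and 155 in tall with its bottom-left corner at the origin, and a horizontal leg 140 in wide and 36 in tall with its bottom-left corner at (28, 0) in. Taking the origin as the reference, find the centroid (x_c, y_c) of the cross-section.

Part | A | x̄ᵢ | ȳᵢ | A·x̄ᵢ | A·ȳᵢ
vertical leg | 4340.00 | 14.00 | 77.50 | 60760.00 | 336350.00
horizontal leg | 5040.00 | 98.00 | 18.00 | 493920.00 | 90720.00
Σ | 9380.00 |  |  | 554680.00 | 427070.00
x_c = 554680.00 / 9380.00 = 59.13 in
y_c = 427070.00 / 9380.00 = 45.53 in

x_c = 59.13 in, y_c = 45.53 in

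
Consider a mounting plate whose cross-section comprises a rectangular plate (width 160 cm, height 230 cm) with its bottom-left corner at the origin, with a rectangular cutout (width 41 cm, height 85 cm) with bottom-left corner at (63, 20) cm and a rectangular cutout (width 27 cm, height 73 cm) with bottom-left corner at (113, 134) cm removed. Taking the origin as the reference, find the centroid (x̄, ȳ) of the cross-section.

Part | A | x̄ᵢ | ȳᵢ | A·x̄ᵢ | A·ȳᵢ
plate | 36800.00 | 80.00 | 115.00 | 2944000.00 | 4232000.00
hole 1 | -3485.00 | 83.50 | 62.50 | -290997.50 | -217812.50
hole 2 | -1971.00 | 126.50 | 170.50 | -249331.50 | -336055.50
Σ | 31344.00 |  |  | 2403671.00 | 3678132.00
x̄ = 2403671.00 / 31344.00 = 76.69 cm
ȳ = 3678132.00 / 31344.00 = 117.35 cm

x̄ = 76.69 cm, ȳ = 117.35 cm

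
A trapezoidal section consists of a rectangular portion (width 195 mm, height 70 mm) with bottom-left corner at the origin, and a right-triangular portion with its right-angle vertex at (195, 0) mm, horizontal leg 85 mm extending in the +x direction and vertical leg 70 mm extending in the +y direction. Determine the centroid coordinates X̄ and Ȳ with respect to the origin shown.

rectangular portion: A = 195 × 70 = 13650.00, centroid at (97.50, 35.00).
triangular portion: A = ½·85·70 = 2975.00, centroid at (223.33, 23.33).
ΣA = 16625.00 mm², ΣAX̄ = 1995291.67 mm³, ΣAȲ = 547166.67 mm³.
X̄ = 1995291.67/16625.00 = 120.02 mm; Ȳ = 547166.67/16625.00 = 32.91 mm.

X̄ = 120.02 mm, Ȳ = 32.91 mm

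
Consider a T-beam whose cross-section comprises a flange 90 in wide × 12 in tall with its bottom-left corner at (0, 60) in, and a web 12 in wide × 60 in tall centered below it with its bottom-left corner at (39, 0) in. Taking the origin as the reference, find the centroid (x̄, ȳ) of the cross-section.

Part | A | x̄ᵢ | ȳᵢ | A·x̄ᵢ | A·ȳᵢ
web | 720.00 | 45.00 | 30.00 | 32400.00 | 21600.00
flange | 1080.00 | 45.00 | 66.00 | 48600.00 | 71280.00
Σ | 1800.00 |  |  | 81000.00 | 92880.00
x̄ = 81000.00 / 1800.00 = 45.00 in
ȳ = 92880.00 / 1800.00 = 51.60 in

x̄ = 45.00 in, ȳ = 51.60 in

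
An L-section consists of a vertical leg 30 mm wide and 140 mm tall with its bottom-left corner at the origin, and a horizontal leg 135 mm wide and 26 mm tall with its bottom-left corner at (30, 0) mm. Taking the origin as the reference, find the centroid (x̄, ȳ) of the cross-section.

x̄ = 52.56 mm, ȳ = 44.05 mm

Part | A | x̄ᵢ | ȳᵢ | A·x̄ᵢ | A·ȳᵢ
vertical leg | 4200.00 | 15.00 | 70.00 | 63000.00 | 294000.00
horizontal leg | 3510.00 | 97.50 | 13.00 | 342225.00 | 45630.00
Σ | 7710.00 |  |  | 405225.00 | 339630.00
x̄ = 405225.00 / 7710.00 = 52.56 mm
ȳ = 339630.00 / 7710.00 = 44.05 mm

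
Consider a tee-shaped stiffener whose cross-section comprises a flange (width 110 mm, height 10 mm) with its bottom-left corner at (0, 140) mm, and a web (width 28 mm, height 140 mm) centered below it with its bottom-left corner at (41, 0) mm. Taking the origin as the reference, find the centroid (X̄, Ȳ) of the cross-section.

web: A = 28 × 140 = 3920.00, centroid at (55.00, 70.00).
flange: A = 110 × 10 = 1100.00, centroid at (55.00, 145.00).
ΣA = 5020.00 mm², ΣAX̄ = 276100.00 mm³, ΣAȲ = 433900.00 mm³.
X̄ = 276100.00/5020.00 = 55.00 mm; Ȳ = 433900.00/5020.00 = 86.43 mm.

X̄ = 55.00 mm, Ȳ = 86.43 mm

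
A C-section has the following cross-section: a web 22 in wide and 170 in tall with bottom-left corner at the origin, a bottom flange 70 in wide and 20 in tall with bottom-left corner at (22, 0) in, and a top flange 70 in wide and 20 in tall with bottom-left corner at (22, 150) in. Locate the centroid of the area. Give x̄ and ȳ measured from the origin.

web: A = 22 × 170 = 3740.00, centroid at (11.00, 85.00).
bottom flange: A = 70 × 20 = 1400.00, centroid at (57.00, 10.00).
top flange: A = 70 × 20 = 1400.00, centroid at (57.00, 160.00).
ΣA = 6540.00 in²
ΣAx̄ = (3740.00)(11.00) + (1400.00)(57.00) + (1400.00)(57.00) = 200740.00 in³
ΣAȳ = (3740.00)(85.00) + (1400.00)(10.00) + (1400.00)(160.00) = 555900.00 in³
x̄ = 200740.00 / 6540.00 = 30.69 in
ȳ = 555900.00 / 6540.00 = 85.00 in

x̄ = 30.69 in, ȳ = 85.00 in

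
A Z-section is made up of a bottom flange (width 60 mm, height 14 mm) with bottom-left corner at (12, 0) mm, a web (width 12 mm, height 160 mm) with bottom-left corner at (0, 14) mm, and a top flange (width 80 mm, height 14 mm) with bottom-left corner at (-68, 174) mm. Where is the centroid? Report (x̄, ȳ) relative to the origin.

x̄ = 3.98 mm, ȳ = 100.28 mm

bottom flange: A = 60 × 14 = 840.00, centroid at (42.00, 7.00).
web: A = 12 × 160 = 1920.00, centroid at (6.00, 94.00).
top flange: A = 80 × 14 = 1120.00, centroid at (-28.00, 181.00).
ΣA = 3880.00 mm², ΣAx̄ = 15440.00 mm³, ΣAȳ = 389080.00 mm³.
x̄ = 15440.00/3880.00 = 3.98 mm; ȳ = 389080.00/3880.00 = 100.28 mm.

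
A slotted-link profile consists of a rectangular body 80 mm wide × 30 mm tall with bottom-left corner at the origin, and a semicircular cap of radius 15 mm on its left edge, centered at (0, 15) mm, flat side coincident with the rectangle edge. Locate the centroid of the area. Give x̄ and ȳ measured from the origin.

Part | A | x̄ᵢ | ȳᵢ | A·x̄ᵢ | A·ȳᵢ
rectangular body | 2400.00 | 40.00 | 15.00 | 96000.00 | 36000.00
semicircular end | 353.43 | -6.37 | 15.00 | -2250.00 | 5301.44
Σ | 2753.43 |  |  | 93750.00 | 41301.44
x̄ = 93750.00 / 2753.43 = 34.05 mm
ȳ = 41301.44 / 2753.43 = 15.00 mm

x̄ = 34.05 mm, ȳ = 15.00 mm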